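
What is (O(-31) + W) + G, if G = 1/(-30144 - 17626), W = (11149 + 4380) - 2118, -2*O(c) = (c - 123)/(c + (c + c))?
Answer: 59576164327/4442610 ≈ 13410.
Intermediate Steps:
O(c) = -(-123 + c)/(6*c) (O(c) = -(c - 123)/(2*(c + (c + c))) = -(-123 + c)/(2*(c + 2*c)) = -(-123 + c)/(2*(3*c)) = -(-123 + c)*1/(3*c)/2 = -(-123 + c)/(6*c))
W = 13411 (W = 15529 - 2118 = 13411)
G = -1/47770 (G = 1/(-47770) = -1/47770 ≈ -2.0934e-5)
(O(-31) + W) + G = ((⅙)*(123 - 1*(-31))/(-31) + 13411) - 1/47770 = ((⅙)*(-1/31)*(123 + 31) + 13411) - 1/47770 = ((⅙)*(-1/31)*154 + 13411) - 1/47770 = (-77/93 + 13411) - 1/47770 = 1247146/93 - 1/47770 = 59576164327/4442610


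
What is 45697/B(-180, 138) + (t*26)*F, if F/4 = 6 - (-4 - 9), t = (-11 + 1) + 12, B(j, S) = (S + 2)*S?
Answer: 76398337/19320 ≈ 3954.4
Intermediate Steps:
B(j, S) = S*(2 + S) (B(j, S) = (2 + S)*S = S*(2 + S))
t = 2 (t = -10 + 12 = 2)
F = 76 (F = 4*(6 - (-4 - 9)) = 4*(6 - 1*(-13)) = 4*(6 + 13) = 4*19 = 76)
45697/B(-180, 138) + (t*26)*F = 45697/((138*(2 + 138))) + (2*26)*76 = 45697/((138*140)) + 52*76 = 45697/19320 + 3952 = 76398337/19320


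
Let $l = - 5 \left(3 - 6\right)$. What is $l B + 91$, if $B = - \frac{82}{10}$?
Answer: $-32$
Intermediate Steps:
$B = - \frac{41}{5}$ ($B = \left(-82\right) \frac{1}{10} = - \frac{41}{5} \approx -8.2$)
$l = 15$ ($l = \left(-5\right) \left(-3\right) = 15$)
$l B + 91 = 15 \left(- \frac{41}{5}\right) + 91 = -123 + 91 = -32$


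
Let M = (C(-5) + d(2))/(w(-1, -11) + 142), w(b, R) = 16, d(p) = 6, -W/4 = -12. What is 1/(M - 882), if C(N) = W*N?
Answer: -79/69795 ≈ -0.0011319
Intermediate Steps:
W = 48 (W = -4*(-12) = 48)
C(N) = 48*N
M = -117/79 (M = (48*(-5) + 6)/(16 + 142) = (-240 + 6)/158 = -234*1/158 = -117/79 ≈ -1.4810)
1/(M - 882) = 1/(-117/79 - 882) = 1/(-69795/79) = -79/69795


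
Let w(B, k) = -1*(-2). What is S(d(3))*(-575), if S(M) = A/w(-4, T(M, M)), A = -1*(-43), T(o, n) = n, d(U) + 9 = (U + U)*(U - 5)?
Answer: -24725/2 ≈ -12363.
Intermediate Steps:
d(U) = -9 + 2*U*(-5 + U) (d(U) = -9 + (U + U)*(U - 5) = -9 + (2*U)*(-5 + U) = -9 + 2*U*(-5 + U))
w(B, k) = 2
A = 43
S(M) = 43/2
S(d(3))*(-575) = (43/2)*(-575) = -24725/2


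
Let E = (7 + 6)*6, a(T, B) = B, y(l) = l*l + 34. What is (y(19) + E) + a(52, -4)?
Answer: 469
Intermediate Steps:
y(l) = 34 + l**2 (y(l) = l**2 + 34 = 34 + l**2)
E = 78 (E = 13*6 = 78)
(y(19) + E) + a(52, -4) = ((34 + 19**2) + 78) - 4 = ((34 + 361) + 78) - 4 = (395 + 78) - 4 = 473 - 4 = 469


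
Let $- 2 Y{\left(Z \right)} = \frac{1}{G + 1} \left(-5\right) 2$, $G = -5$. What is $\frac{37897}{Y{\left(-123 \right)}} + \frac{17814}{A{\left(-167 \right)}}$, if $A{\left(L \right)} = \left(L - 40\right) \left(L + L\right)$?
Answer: $- \frac{1746733679}{57615} \approx -30317.0$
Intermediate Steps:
$A{\left(L \right)} = 2 L \left(-40 + L\right)$ ($A{\left(L \right)} = \left(-40 + L\right) 2 L = 2 L \left(-40 + L\right)$)
$Y{\left(Z \right)} = - \frac{5}{4}$ ($Y{\left(Z \right)} = - \frac{\frac{1}{-5 + 1} \left(-5\right) 2}{2} = - \frac{\frac{1}{-4} \left(-5\right) 2}{2} = - \frac{\left(- \frac{1}{4}\right) \left(-5\right) 2}{2} = - \frac{\frac{5}{4} \cdot 2}{2} = \left(- \frac{1}{2}\right) \frac{5}{2} = - \frac{5}{4}$)
$\frac{37897}{Y{\left(-123 \right)}} + \frac{17814}{A{\left(-167 \right)}} = \frac{37897}{- \frac{5}{4}} + \frac{17814}{2 \left(-167\right) \left(-40 - 167\right)} = 37897 \left(- \frac{4}{5}\right) + \frac{17814}{2 \left(-167\right) \left(-207\right)} = - \frac{151588}{5} + \frac{17814}{69138} = - \frac{151588}{5} + 17814 \cdot \frac{1}{69138} = - \frac{151588}{5} + \frac{2969}{11523} = - \frac{1746733679}{57615}$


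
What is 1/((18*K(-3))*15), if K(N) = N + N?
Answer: -1/1620 ≈ -0.00061728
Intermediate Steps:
K(N) = 2*N
1/((18*K(-3))*15) = 1/((18*(2*(-3)))*15) = 1/((18*(-6))*15) = 1/(-108*15) = 1/(-1620) = -1/1620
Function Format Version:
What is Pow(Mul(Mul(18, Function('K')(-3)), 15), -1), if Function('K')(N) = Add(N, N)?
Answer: Rational(-1, 1620) ≈ -0.00061728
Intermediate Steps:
Function('K')(N) = Mul(2, N)
Pow(Mul(Mul(18, Function('K')(-3)), 15), -1) = Pow(Mul(Mul(18, Mul(2, -3)), 15), -1) = Pow(Mul(Mul(18, -6), 15), -1) = Pow(Mul(-108, 15), -1) = Pow(-1620, -1) = Rational(-1, 1620)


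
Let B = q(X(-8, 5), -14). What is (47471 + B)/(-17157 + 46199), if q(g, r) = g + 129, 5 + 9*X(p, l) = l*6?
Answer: 428425/261378 ≈ 1.6391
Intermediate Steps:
X(p, l) = -5/9 + 2*l/3 (X(p, l) = -5/9 + (l*6)/9 = -5/9 + (6*l)/9 = -5/9 + 2*l/3)
q(g, r) = 129 + g
B = 1186/9 (B = 129 + (-5/9 + (2/3)*5) = 129 + (-5/9 + 10/3) = 129 + 25/9 = 1186/9 ≈ 131.78)
(47471 + B)/(-17157 + 46199) = (47471 + 1186/9)/(-17157 + 46199) = (428425/9)/29042 = (428425/9)*(1/29042) = 428425/261378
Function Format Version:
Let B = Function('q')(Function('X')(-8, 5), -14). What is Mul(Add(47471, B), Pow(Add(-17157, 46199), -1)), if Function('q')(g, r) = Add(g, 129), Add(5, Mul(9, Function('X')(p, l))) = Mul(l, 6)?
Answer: Rational(428425, 261378) ≈ 1.6391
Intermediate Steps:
Function('X')(p, l) = Add(Rational(-5, 9), Mul(Rational(2, 3), l)) (Function('X')(p, l) = Add(Rational(-5, 9), Mul(Rational(1, 9), Mul(l, 6))) = Add(Rational(-5, 9), Mul(Rational(1, 9), Mul(6, l))) = Add(Rational(-5, 9), Mul(Rational(2, 3), l)))
Function('q')(g, r) = Add(129, g)
B = Rational(1186, 9) (B = Add(129, Add(Rational(-5, 9), Mul(Rational(2, 3), 5))) = Add(129, Add(Rational(-5, 9), Rational(10, 3))) = Add(129, Rational(25, 9)) = Rational(1186, 9) ≈ 131.78)
Mul(Add(47471, B), Pow(Add(-17157, 46199), -1)) = Mul(Add(47471, Rational(1186, 9)), Pow(Add(-17157, 46199), -1)) = Mul(Rational(428425, 9), Pow(29042, -1)) = Mul(Rational(428425, 9), Rational(1, 29042)) = Rational(428425, 261378)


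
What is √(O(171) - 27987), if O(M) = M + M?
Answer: I*√27645 ≈ 166.27*I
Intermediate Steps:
O(M) = 2*M
√(O(171) - 27987) = √(2*171 - 27987) = √(342 - 27987) = √(-27645) = I*√27645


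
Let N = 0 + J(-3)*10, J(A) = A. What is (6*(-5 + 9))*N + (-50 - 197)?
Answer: -967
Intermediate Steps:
N = -30 (N = 0 - 3*10 = 0 - 30 = -30)
(6*(-5 + 9))*N + (-50 - 197) = (6*(-5 + 9))*(-30) + (-50 - 197) = (6*4)*(-30) - 247 = 24*(-30) - 247 = -720 - 247 = -967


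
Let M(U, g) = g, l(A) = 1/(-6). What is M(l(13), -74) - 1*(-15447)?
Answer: 15373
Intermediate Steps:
l(A) = -⅙
M(l(13), -74) - 1*(-15447) = -74 - 1*(-15447) = -74 + 15447 = 15373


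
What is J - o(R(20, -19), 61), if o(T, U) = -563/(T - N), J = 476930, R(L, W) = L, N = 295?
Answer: 131155187/275 ≈ 4.7693e+5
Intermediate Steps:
o(T, U) = -563/(-295 + T) (o(T, U) = -563/(T - 1*295) = -563/(T - 295) = -563/(-295 + T))
J - o(R(20, -19), 61) = 476930 - (-563)/(-295 + 20) = 476930 - (-563)/(-275) = 476930 - (-563)*(-1)/275 = 476930 - 1*563/275 = 476930 - 563/275 = 131155187/275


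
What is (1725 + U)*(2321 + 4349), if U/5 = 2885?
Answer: 107720500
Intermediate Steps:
U = 14425 (U = 5*2885 = 14425)
(1725 + U)*(2321 + 4349) = (1725 + 14425)*(2321 + 4349) = 16150*6670 = 107720500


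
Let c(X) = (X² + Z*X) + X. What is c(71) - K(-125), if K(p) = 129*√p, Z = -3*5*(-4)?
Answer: 9372 - 645*I*√5 ≈ 9372.0 - 1442.3*I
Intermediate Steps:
Z = 60 (Z = -15*(-4) = 60)
c(X) = X² + 61*X (c(X) = (X² + 60*X) + X = X² + 61*X)
c(71) - K(-125) = 71*(61 + 71) - 129*√(-125) = 71*132 - 129*5*I*√5 = 9372 - 645*I*√5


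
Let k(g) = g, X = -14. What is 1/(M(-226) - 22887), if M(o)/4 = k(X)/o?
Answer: -113/2586203 ≈ -4.3693e-5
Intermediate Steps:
M(o) = -56/o (M(o) = 4*(-14/o) = -56/o)
1/(M(-226) - 22887) = 1/(-56/(-226) - 22887) = 1/(-56*(-1/226) - 22887) = 1/(28/113 - 22887) = 1/(-2586203/113) = -113/2586203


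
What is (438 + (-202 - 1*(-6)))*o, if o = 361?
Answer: 87362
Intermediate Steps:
(438 + (-202 - 1*(-6)))*o = (438 + (-202 - 1*(-6)))*361 = (438 + (-202 + 6))*361 = (438 - 196)*361 = 242*361 = 87362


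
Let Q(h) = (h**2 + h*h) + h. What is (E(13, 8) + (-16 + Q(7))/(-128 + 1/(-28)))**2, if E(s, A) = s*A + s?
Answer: 173849804209/12852225 ≈ 13527.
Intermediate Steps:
Q(h) = h + 2*h**2 (Q(h) = (h**2 + h**2) + h = 2*h**2 + h = h + 2*h**2)
E(s, A) = s + A*s (E(s, A) = A*s + s = s + A*s)
(E(13, 8) + (-16 + Q(7))/(-128 + 1/(-28)))**2 = (13*(1 + 8) + (-16 + 7*(1 + 2*7))/(-128 + 1/(-28)))**2 = (13*9 + (-16 + 7*(1 + 14))/(-128 - 1/28))**2 = (117 + (-16 + 7*15)/(-3585/28))**2 = (117 + (-16 + 105)*(-28/3585))**2 = (117 + 89*(-28/3585))**2 = (117 - 2492/3585)**2 = (416953/3585)**2 = 173849804209/12852225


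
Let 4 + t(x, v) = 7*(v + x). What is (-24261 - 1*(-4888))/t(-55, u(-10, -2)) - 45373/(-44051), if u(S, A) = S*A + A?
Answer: 865333122/11585413 ≈ 74.692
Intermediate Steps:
u(S, A) = A + A*S (u(S, A) = A*S + A = A + A*S)
t(x, v) = -4 + 7*v + 7*x (t(x, v) = -4 + 7*(v + x) = -4 + (7*v + 7*x) = -4 + 7*v + 7*x)
(-24261 - 1*(-4888))/t(-55, u(-10, -2)) - 45373/(-44051) = (-24261 - 1*(-4888))/(-4 + 7*(-2*(1 - 10)) + 7*(-55)) - 45373/(-44051) = (-24261 + 4888)/(-4 + 7*(-2*(-9)) - 385) - 45373*(-1/44051) = -19373/(-4 + 7*18 - 385) + 45373/44051 = -19373/(-4 + 126 - 385) + 45373/44051 = -19373/(-263) + 45373/44051 = -19373*(-1/263) + 45373/44051 = 19373/263 + 45373/44051 = 865333122/11585413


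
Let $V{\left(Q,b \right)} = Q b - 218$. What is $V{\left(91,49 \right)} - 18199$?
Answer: $-13958$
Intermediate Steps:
$V{\left(Q,b \right)} = -218 + Q b$
$V{\left(91,49 \right)} - 18199 = \left(-218 + 91 \cdot 49\right) - 18199 = \left(-218 + 4459\right) - 18199 = 4241 - 18199 = -13958$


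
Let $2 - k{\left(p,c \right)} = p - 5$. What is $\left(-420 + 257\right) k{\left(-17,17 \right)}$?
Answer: $-3912$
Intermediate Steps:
$k{\left(p,c \right)} = 7 - p$ ($k{\left(p,c \right)} = 2 - \left(p - 5\right) = 2 - \left(-5 + p\right) = 7 - p$)
$\left(-420 + 257\right) k{\left(-17,17 \right)} = \left(-420 + 257\right) \left(7 - -17\right) = - 163 \left(7 + 17\right) = \left(-163\right) 24 = -3912$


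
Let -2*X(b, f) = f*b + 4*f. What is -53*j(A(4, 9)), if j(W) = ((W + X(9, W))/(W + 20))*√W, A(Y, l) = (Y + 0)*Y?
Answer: 4664/9 ≈ 518.22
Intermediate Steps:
X(b, f) = -2*f - b*f/2 (X(b, f) = -(f*b + 4*f)/2 = -(b*f + 4*f)/2 = -(4*f + b*f)/2 = -2*f - b*f/2)
A(Y, l) = Y² (A(Y, l) = Y*Y = Y²)
j(W) = -11*W^(3/2)/(2*(20 + W)) (j(W) = ((W - W*(4 + 9)/2)/(W + 20))*√W = ((W - ½*W*13)/(20 + W))*√W = ((W - 13*W/2)/(20 + W))*√W = ((-11*W/2)/(20 + W))*√W = (-11*W/(2*(20 + W)))*√W = -11*W^(3/2)/(2*(20 + W)))
-53*j(A(4, 9)) = -(-583)*(4²)^(3/2)/(40 + 2*4²) = -(-583)*16^(3/2)/(40 + 2*16) = -(-583)*64/(40 + 32) = -(-583)*64/72 = -53*(-88/9) = 4664/9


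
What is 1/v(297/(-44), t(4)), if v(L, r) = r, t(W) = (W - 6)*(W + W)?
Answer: -1/16 ≈ -0.062500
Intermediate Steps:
t(W) = 2*W*(-6 + W) (t(W) = (-6 + W)*(2*W) = 2*W*(-6 + W))
1/v(297/(-44), t(4)) = 1/(2*4*(-6 + 4)) = 1/(2*4*(-2)) = 1/(-16) = -1/16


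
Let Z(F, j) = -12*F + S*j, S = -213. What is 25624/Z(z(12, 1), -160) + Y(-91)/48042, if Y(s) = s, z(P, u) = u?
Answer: 6019255/8023014 ≈ 0.75025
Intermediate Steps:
Z(F, j) = -213*j - 12*F (Z(F, j) = -12*F - 213*j = -213*j - 12*F)
25624/Z(z(12, 1), -160) + Y(-91)/48042 = 25624/(-213*(-160) - 12*1) - 91/48042 = 25624/(34080 - 12) - 91*1/48042 = 25624/34068 - 91/48042 = 25624*(1/34068) - 91/48042 = 6406/8517 - 91/48042 = 6019255/8023014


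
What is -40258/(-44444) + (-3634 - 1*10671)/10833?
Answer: -99828253/240730926 ≈ -0.41469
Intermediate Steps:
-40258/(-44444) + (-3634 - 1*10671)/10833 = -40258*(-1/44444) + (-3634 - 10671)*(1/10833) = 20129/22222 - 14305*1/10833 = 20129/22222 - 14305/10833 = -99828253/240730926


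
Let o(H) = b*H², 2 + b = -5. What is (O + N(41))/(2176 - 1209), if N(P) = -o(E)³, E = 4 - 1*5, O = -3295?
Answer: -2952/967 ≈ -3.0527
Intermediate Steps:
b = -7 (b = -2 - 5 = -7)
E = -1 (E = 4 - 5 = -1)
o(H) = -7*H²
N(P) = 343 (N(P) = -(-7*(-1)²)³ = -(-7*1)³ = -1*(-7)³ = -1*(-343) = 343)
(O + N(41))/(2176 - 1209) = (-3295 + 343)/(2176 - 1209) = -2952/967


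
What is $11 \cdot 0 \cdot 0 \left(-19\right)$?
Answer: $0$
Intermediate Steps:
$11 \cdot 0 \cdot 0 \left(-19\right) = 11 \cdot 0 \left(-19\right) = 0 \left(-19\right) = 0$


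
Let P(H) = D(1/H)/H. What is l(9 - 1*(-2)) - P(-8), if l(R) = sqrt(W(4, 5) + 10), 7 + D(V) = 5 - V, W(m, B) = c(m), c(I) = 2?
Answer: -15/64 + 2*sqrt(3) ≈ 3.2297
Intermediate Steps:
W(m, B) = 2
D(V) = -2 - V (D(V) = -7 + (5 - V) = -2 - V)
l(R) = 2*sqrt(3) (l(R) = sqrt(2 + 10) = sqrt(12) = 2*sqrt(3))
P(H) = (-2 - 1/H)/H
l(9 - 1*(-2)) - P(-8) = 2*sqrt(3) - (-1 - 2*(-8))/(-8)**2 = 2*sqrt(3) - (-1 + 16)/64 = 2*sqrt(3) - 15/64 = -15/64 + 2*sqrt(3)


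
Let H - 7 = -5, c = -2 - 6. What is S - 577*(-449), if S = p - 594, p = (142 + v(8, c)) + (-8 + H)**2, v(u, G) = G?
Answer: 258649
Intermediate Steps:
c = -8
H = 2 (H = 7 - 5 = 2)
p = 170 (p = (142 - 8) + (-8 + 2)**2 = 134 + (-6)**2 = 134 + 36 = 170)
S = -424 (S = 170 - 594 = -424)
S - 577*(-449) = -424 - 577*(-449) = -424 + 259073 = 258649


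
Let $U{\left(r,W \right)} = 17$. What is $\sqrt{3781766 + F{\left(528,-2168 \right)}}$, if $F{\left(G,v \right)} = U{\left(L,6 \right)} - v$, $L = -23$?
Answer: $3 \sqrt{420439} \approx 1945.2$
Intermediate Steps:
$F{\left(G,v \right)} = 17 - v$
$\sqrt{3781766 + F{\left(528,-2168 \right)}} = \sqrt{3781766 + \left(17 - -2168\right)} = \sqrt{3781766 + \left(17 + 2168\right)} = \sqrt{3781766 + 2185} = \sqrt{3783951} = 3 \sqrt{420439}$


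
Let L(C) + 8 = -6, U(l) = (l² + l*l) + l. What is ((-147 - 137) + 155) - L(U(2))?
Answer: -115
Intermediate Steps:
U(l) = l + 2*l² (U(l) = (l² + l²) + l = 2*l² + l = l + 2*l²)
L(C) = -14 (L(C) = -8 - 6 = -14)
((-147 - 137) + 155) - L(U(2)) = ((-147 - 137) + 155) - 1*(-14) = (-284 + 155) + 14 = -129 + 14 = -115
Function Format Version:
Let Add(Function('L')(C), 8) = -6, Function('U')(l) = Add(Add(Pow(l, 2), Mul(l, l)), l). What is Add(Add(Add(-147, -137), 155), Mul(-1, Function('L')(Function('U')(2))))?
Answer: -115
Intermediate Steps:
Function('U')(l) = Add(l, Mul(2, Pow(l, 2))) (Function('U')(l) = Add(Add(Pow(l, 2), Pow(l, 2)), l) = Add(Mul(2, Pow(l, 2)), l) = Add(l, Mul(2, Pow(l, 2))))
Function('L')(C) = -14 (Function('L')(C) = Add(-8, -6) = -14)
Add(Add(Add(-147, -137), 155), Mul(-1, Function('L')(Function('U')(2)))) = Add(Add(Add(-147, -137), 155), Mul(-1, -14)) = Add(Add(-284, 155), 14) = Add(-129, 14) = -115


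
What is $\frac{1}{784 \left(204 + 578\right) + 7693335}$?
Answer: $\frac{1}{8306423} \approx 1.2039 \cdot 10^{-7}$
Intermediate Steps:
$\frac{1}{784 \left(204 + 578\right) + 7693335} = \frac{1}{784 \cdot 782 + 7693335} = \frac{1}{613088 + 7693335} = \frac{1}{8306423}$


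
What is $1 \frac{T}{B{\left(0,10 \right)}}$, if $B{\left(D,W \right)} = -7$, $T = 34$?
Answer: $- \frac{34}{7} \approx -4.8571$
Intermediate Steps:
$1 \frac{T}{B{\left(0,10 \right)}} = 1 \frac{34}{-7} = 1 \cdot 34 \left(- \frac{1}{7}\right) = 1 \left(- \frac{34}{7}\right) = - \frac{34}{7}$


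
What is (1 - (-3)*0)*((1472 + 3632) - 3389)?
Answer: 1715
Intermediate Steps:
(1 - (-3)*0)*((1472 + 3632) - 3389) = (1 - 1*0)*(5104 - 3389) = (1 + 0)*1715 = 1*1715 = 1715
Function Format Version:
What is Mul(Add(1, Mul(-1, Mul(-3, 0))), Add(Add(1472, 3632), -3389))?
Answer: 1715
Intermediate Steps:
Mul(Add(1, Mul(-1, Mul(-3, 0))), Add(Add(1472, 3632), -3389)) = Mul(Add(1, Mul(-1, 0)), Add(5104, -3389)) = Mul(Add(1, 0), 1715) = Mul(1, 1715) = 1715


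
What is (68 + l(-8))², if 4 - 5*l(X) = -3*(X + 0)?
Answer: 4096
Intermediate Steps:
l(X) = ⅘ + 3*X/5 (l(X) = ⅘ - (-3)*(X + 0)/5 = ⅘ - (-3)*X/5 = ⅘ + 3*X/5)
(68 + l(-8))² = (68 + (⅘ + (⅗)*(-8)))² = (68 + (⅘ - 24/5))² = (68 - 4)² = 64² = 4096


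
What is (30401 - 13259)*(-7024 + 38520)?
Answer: 539904432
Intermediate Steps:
(30401 - 13259)*(-7024 + 38520) = 17142*31496 = 539904432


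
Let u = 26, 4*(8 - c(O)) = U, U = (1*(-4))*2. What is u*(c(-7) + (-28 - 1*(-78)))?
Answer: 1560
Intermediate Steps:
U = -8 (U = -4*2 = -8)
c(O) = 10 (c(O) = 8 - 1/4*(-8) = 8 + 2 = 10)
u*(c(-7) + (-28 - 1*(-78))) = 26*(10 + (-28 - 1*(-78))) = 26*(10 + (-28 + 78)) = 26*(10 + 50) = 26*60 = 1560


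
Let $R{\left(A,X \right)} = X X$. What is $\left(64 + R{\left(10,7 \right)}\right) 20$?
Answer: $2260$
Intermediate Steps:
$R{\left(A,X \right)} = X^{2}$
$\left(64 + R{\left(10,7 \right)}\right) 20 = \left(64 + 7^{2}\right) 20 = \left(64 + 49\right) 20 = 113 \cdot 20 = 2260$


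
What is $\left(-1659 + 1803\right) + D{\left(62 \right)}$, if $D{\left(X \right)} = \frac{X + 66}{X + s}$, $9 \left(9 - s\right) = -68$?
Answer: $\frac{102960}{707} \approx 145.63$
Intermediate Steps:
$s = \frac{149}{9}$ ($s = 9 - - \frac{68}{9} = 9 + \frac{68}{9} = \frac{149}{9} \approx 16.556$)
$D{\left(X \right)} = \frac{66 + X}{\frac{149}{9} + X}$ ($D{\left(X \right)} = \frac{X + 66}{X + \frac{149}{9}} = \frac{66 + X}{\frac{149}{9} + X}$)
$\left(-1659 + 1803\right) + D{\left(62 \right)} = \left(-1659 + 1803\right) + \frac{9 \left(66 + 62\right)}{149 + 9 \cdot 62} = 144 + 9 \frac{1}{149 + 558} \cdot 128 = 144 + 9 \cdot \frac{1}{707} \cdot 128 = 144 + \frac{1152}{707} = \frac{102960}{707}$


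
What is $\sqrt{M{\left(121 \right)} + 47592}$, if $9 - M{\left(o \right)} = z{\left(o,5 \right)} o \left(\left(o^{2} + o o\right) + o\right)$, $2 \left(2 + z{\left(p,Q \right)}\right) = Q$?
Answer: $\frac{3 i \sqrt{769458}}{2} \approx 1315.8 i$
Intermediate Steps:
$z{\left(p,Q \right)} = -2 + \frac{Q}{2}$
$M{\left(o \right)} = 9 - \frac{o \left(o + 2 o^{2}\right)}{2}$ ($M{\left(o \right)} = 9 - \left(-2 + \frac{1}{2} \cdot 5\right) o \left(\left(o^{2} + o o\right) + o\right) = 9 - \left(-2 + \frac{5}{2}\right) o \left(\left(o^{2} + o^{2}\right) + o\right) = 9 - \frac{o}{2} \left(2 o^{2} + o\right) = 9 - \frac{o}{2} \left(o + 2 o^{2}\right) = 9 - \frac{o \left(o + 2 o^{2}\right)}{2}$)
$\sqrt{M{\left(121 \right)} + 47592} = \sqrt{\left(9 - 121^{3} - \frac{121^{2}}{2}\right) + 47592} = \sqrt{\left(9 - 1771561 - \frac{14641}{2}\right) + 47592} = \sqrt{- \frac{3557745}{2} + 47592} = \sqrt{- \frac{3462561}{2}} = \frac{3 i \sqrt{769458}}{2}$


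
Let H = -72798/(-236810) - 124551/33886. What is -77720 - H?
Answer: -311820252582959/4012271830 ≈ -77717.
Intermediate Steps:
H = -13514044641/4012271830 (H = -72798*(-1/236810) - 124551*1/33886 = 36399/118405 - 124551/33886 = -13514044641/4012271830 ≈ -3.3682)
-77720 - H = -77720 - 1*(-13514044641/4012271830) = -77720 + 13514044641/4012271830 = -311820252582959/4012271830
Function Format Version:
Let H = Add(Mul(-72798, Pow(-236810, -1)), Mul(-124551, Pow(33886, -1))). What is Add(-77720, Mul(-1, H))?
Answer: Rational(-311820252582959, 4012271830) ≈ -77717.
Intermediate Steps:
H = Rational(-13514044641, 4012271830) (H = Add(Mul(-72798, Rational(-1, 236810)), Mul(-124551, Rational(1, 33886))) = Add(Rational(36399, 118405), Rational(-124551, 33886)) = Rational(-13514044641, 4012271830) ≈ -3.3682)
Add(-77720, Mul(-1, H)) = Add(-77720, Mul(-1, Rational(-13514044641, 4012271830))) = Add(-77720, Rational(13514044641, 4012271830)) = Rational(-311820252582959, 4012271830)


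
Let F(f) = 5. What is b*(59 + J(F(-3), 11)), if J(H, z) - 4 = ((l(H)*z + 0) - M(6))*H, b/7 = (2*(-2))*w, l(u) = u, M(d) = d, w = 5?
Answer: -43120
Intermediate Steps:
b = -140 (b = 7*((2*(-2))*5) = 7*(-4*5) = 7*(-20) = -140)
J(H, z) = 4 + H*(-6 + H*z) (J(H, z) = 4 + ((H*z + 0) - 1*6)*H = 4 + (H*z - 6)*H = 4 + (-6 + H*z)*H = 4 + H*(-6 + H*z))
b*(59 + J(F(-3), 11)) = -140*(59 + (4 - 6*5 + 11*5²)) = -140*(59 + (4 - 30 + 11*25)) = -140*(59 + (4 - 30 + 275)) = -140*(59 + 249) = -140*308 = -43120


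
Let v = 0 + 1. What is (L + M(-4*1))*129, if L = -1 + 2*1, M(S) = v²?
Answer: 258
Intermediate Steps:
v = 1
M(S) = 1 (M(S) = 1² = 1)
L = 1 (L = -1 + 2 = 1)
(L + M(-4*1))*129 = (1 + 1)*129 = 2*129 = 258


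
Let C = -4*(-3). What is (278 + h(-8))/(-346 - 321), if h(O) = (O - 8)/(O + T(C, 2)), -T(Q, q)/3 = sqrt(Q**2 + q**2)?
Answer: -88094/211439 - 24*sqrt(37)/211439 ≈ -0.41733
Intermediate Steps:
C = 12
T(Q, q) = -3*sqrt(Q**2 + q**2)
h(O) = (-8 + O)/(O - 6*sqrt(37)) (h(O) = (O - 8)/(O - 3*sqrt(12**2 + 2**2)) = (-8 + O)/(O - 3*sqrt(144 + 4)) = (-8 + O)/(O - 6*sqrt(37)))
(278 + h(-8))/(-346 - 321) = (278 + (-8 - 8)/(-8 - 6*sqrt(37)))/(-346 - 321) = (278 - 16/(-8 - 6*sqrt(37)))/(-667) = (278 - 16/(-8 - 6*sqrt(37)))*(-1/667) = -278/667 + 16/(667*(-8 - 6*sqrt(37)))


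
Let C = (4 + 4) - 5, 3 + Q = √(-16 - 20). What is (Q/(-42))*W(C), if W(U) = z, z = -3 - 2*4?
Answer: -11/14 + 11*I/7 ≈ -0.78571 + 1.5714*I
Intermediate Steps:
Q = -3 + 6*I (Q = -3 + √(-16 - 20) = -3 + √(-36) = -3 + 6*I ≈ -3.0 + 6.0*I)
C = 3 (C = 8 - 5 = 3)
z = -11 (z = -3 - 8 = -11)
W(U) = -11
(Q/(-42))*W(C) = ((-3 + 6*I)/(-42))*(-11) = ((-3 + 6*I)*(-1/42))*(-11) = (1/14 - I/7)*(-11) = -11/14 + 11*I/7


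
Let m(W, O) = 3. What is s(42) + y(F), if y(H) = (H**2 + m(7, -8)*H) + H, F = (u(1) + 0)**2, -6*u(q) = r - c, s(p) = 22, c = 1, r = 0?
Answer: 28657/1296 ≈ 22.112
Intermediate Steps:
u(q) = 1/6 (u(q) = -(0 - 1*1)/6 = -(0 - 1)/6 = -1/6*(-1) = 1/6)
F = 1/36 (F = (1/6 + 0)**2 = (1/6)**2 = 1/36 ≈ 0.027778)
y(H) = H**2 + 4*H (y(H) = (H**2 + 3*H) + H = H**2 + 4*H)
s(42) + y(F) = 22 + (4 + 1/36)/36 = 22 + (1/36)*(145/36) = 22 + 145/1296 = 28657/1296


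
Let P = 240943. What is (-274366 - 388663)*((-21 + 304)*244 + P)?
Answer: -205535674855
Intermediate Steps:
(-274366 - 388663)*((-21 + 304)*244 + P) = (-274366 - 388663)*((-21 + 304)*244 + 240943) = -663029*(283*244 + 240943) = -663029*(69052 + 240943) = -663029*309995 = -205535674855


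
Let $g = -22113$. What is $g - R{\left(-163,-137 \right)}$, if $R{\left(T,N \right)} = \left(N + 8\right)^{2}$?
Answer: $-38754$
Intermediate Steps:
$R{\left(T,N \right)} = \left(8 + N\right)^{2}$
$g - R{\left(-163,-137 \right)} = -22113 - \left(8 - 137\right)^{2} = -22113 - \left(-129\right)^{2} = -22113 - 16641 = -38754$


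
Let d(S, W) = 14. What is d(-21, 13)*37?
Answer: 518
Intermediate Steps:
d(-21, 13)*37 = 14*37 = 518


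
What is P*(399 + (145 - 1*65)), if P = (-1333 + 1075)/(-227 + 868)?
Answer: -123582/641 ≈ -192.80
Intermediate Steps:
P = -258/641 ≈ -0.40250
P*(399 + (145 - 1*65)) = -258*(399 + (145 - 1*65))/641 = -258*(399 + (145 - 65))/641 = -258*(399 + 80)/641 = -258/641*479 = -123582/641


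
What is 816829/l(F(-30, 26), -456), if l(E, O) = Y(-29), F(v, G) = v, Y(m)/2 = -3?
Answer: -816829/6 ≈ -1.3614e+5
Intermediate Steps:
Y(m) = -6 (Y(m) = 2*(-3) = -6)
l(E, O) = -6
816829/l(F(-30, 26), -456) = 816829/(-6) = 816829*(-1/6) = -816829/6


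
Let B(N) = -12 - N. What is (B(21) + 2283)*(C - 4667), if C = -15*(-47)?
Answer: -8914500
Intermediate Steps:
C = 705
(B(21) + 2283)*(C - 4667) = ((-12 - 1*21) + 2283)*(705 - 4667) = ((-12 - 21) + 2283)*(-3962) = (-33 + 2283)*(-3962) = 2250*(-3962) = -8914500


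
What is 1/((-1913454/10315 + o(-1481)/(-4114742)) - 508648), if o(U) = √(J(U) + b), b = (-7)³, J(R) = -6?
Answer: -916641217284061579563616840/466417760745504426233270152953989 + 437805359874950*I*√349/466417760745504426233270152953989 ≈ -1.9653e-6 + 1.7536e-17*I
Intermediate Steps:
b = -343
o(U) = I*√349 (o(U) = √(-6 - 343) = √(-349) = I*√349)
1/((-1913454/10315 + o(-1481)/(-4114742)) - 508648) = 1/((-1913454/10315 + (I*√349)/(-4114742)) - 508648) = 1/((-1913454*1/10315 + (I*√349)*(-1/4114742)) - 508648) = 1/((-1913454/10315 - I*√349/4114742) - 508648) = 1/(-5248617574/10315 - I*√349/4114742)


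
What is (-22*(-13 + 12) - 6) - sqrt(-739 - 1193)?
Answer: 16 - 2*I*sqrt(483) ≈ 16.0 - 43.955*I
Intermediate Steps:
(-22*(-13 + 12) - 6) - sqrt(-739 - 1193) = (-22*(-1) - 6) - sqrt(-1932) = (22 - 6) - 2*I*sqrt(483) = 16 - 2*I*sqrt(483)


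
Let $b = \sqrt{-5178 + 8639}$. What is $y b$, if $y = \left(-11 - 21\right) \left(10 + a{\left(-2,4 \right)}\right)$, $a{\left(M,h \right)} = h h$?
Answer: $- 832 \sqrt{3461} \approx -48947.0$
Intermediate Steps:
$a{\left(M,h \right)} = h^{2}$
$y = -832$ ($y = \left(-11 - 21\right) \left(10 + 4^{2}\right) = - 32 \left(10 + 16\right) = \left(-32\right) 26 = -832$)
$b = \sqrt{3461} \approx 58.83$
$y b = - 832 \sqrt{3461}$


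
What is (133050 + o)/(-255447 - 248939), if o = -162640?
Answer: 14795/252193 ≈ 0.058665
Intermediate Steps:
(133050 + o)/(-255447 - 248939) = (133050 - 162640)/(-255447 - 248939) = -29590/(-504386) = -29590*(-1/504386) = 14795/252193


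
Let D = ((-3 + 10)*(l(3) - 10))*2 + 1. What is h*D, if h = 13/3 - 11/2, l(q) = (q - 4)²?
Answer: 875/6 ≈ 145.83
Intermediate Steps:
l(q) = (-4 + q)²
h = -7/6 (h = 13*(⅓) - 11*½ = 13/3 - 11/2 = -7/6 ≈ -1.1667)
D = -125 (D = ((-3 + 10)*((-4 + 3)² - 10))*2 + 1 = (7*((-1)² - 10))*2 + 1 = (7*(1 - 10))*2 + 1 = (7*(-9))*2 + 1 = -63*2 + 1 = -126 + 1 = -125)
h*D = -7/6*(-125) = 875/6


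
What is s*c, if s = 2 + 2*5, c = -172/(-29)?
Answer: 2064/29 ≈ 71.172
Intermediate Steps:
c = 172/29 (c = -172*(-1/29) = 172/29 ≈ 5.9310)
s = 12 (s = 2 + 10 = 12)
s*c = 12*(172/29) = 2064/29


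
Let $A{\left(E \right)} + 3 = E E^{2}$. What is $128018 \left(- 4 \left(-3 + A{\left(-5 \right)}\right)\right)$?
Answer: $67081432$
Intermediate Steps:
$A{\left(E \right)} = -3 + E^{3}$ ($A{\left(E \right)} = -3 + E E^{2} = -3 + E^{3}$)
$128018 \left(- 4 \left(-3 + A{\left(-5 \right)}\right)\right) = 128018 \left(- 4 \left(-3 + \left(-3 + \left(-5\right)^{3}\right)\right)\right) = 128018 \left(- 4 \left(-3 - 128\right)\right) = 128018 \left(\left(-4\right) \left(-131\right)\right) = 128018 \cdot 524 = 67081432$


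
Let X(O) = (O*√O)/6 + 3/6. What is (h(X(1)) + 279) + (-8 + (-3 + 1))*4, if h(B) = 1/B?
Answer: 481/2 ≈ 240.50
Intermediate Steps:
X(O) = ½ + O^(3/2)/6 (X(O) = O^(3/2)*(⅙) + 3*(⅙) = O^(3/2)/6 + ½ = ½ + O^(3/2)/6)
(h(X(1)) + 279) + (-8 + (-3 + 1))*4 = (1/(½ + 1^(3/2)/6) + 279) + (-8 + (-3 + 1))*4 = (1/(½ + (⅙)*1) + 279) + (-8 - 2)*4 = (1/(½ + ⅙) + 279) - 10*4 = (1/(⅔) + 279) - 40 = (3/2 + 279) - 40 = 561/2 - 40 = 481/2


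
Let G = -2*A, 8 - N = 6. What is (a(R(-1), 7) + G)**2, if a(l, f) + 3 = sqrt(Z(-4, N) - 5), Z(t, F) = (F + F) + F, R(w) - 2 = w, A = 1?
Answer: 16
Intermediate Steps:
N = 2 (N = 8 - 1*6 = 8 - 6 = 2)
R(w) = 2 + w
Z(t, F) = 3*F (Z(t, F) = 2*F + F = 3*F)
a(l, f) = -2 (a(l, f) = -3 + sqrt(3*2 - 5) = -3 + sqrt(6 - 5) = -3 + sqrt(1) = -3 + 1 = -2)
G = -2 (G = -2*1 = -2)
(a(R(-1), 7) + G)**2 = (-2 - 2)**2 = (-4)**2 = 16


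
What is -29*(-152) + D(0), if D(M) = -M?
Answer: 4408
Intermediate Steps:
-29*(-152) + D(0) = -29*(-152) - 1*0 = 4408 + 0 = 4408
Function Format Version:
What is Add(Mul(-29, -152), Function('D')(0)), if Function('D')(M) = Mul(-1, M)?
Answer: 4408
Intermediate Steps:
Add(Mul(-29, -152), Function('D')(0)) = Add(Mul(-29, -152), Mul(-1, 0)) = Add(4408, 0) = 4408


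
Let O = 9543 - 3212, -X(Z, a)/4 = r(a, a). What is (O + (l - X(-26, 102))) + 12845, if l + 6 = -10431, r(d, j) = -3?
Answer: 8727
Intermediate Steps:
X(Z, a) = 12 (X(Z, a) = -4*(-3) = 12)
O = 6331
l = -10437 (l = -6 - 10431 = -10437)
(O + (l - X(-26, 102))) + 12845 = (6331 + (-10437 - 1*12)) + 12845 = (6331 + (-10437 - 12)) + 12845 = (6331 - 10449) + 12845 = -4118 + 12845 = 8727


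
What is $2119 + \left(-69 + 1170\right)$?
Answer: $3220$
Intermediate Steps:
$2119 + \left(-69 + 1170\right) = 2119 + 1101 = 3220$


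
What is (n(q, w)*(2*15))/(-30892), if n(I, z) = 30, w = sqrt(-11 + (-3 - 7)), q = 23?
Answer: -225/7723 ≈ -0.029134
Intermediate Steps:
w = I*sqrt(21) (w = sqrt(-11 - 10) = sqrt(-21) = I*sqrt(21) ≈ 4.5826*I)
(n(q, w)*(2*15))/(-30892) = (30*(2*15))/(-30892) = (30*30)*(-1/30892) = 900*(-1/30892) = -225/7723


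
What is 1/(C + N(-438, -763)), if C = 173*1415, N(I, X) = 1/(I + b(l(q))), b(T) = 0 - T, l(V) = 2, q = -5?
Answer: 440/107709799 ≈ 4.0851e-6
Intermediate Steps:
b(T) = -T
N(I, X) = 1/(-2 + I) (N(I, X) = 1/(I - 1*2) = 1/(I - 2) = 1/(-2 + I))
C = 244795
1/(C + N(-438, -763)) = 1/(244795 + 1/(-2 - 438)) = 1/(244795 + 1/(-440)) = 1/(244795 - 1/440) = 1/(107709799/440) = 440/107709799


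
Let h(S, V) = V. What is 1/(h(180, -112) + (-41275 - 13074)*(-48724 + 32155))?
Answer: 1/900508469 ≈ 1.1105e-9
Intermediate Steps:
1/(h(180, -112) + (-41275 - 13074)*(-48724 + 32155)) = 1/(-112 + (-41275 - 13074)*(-48724 + 32155)) = 1/(-112 - 54349*(-16569)) = 1/(-112 + 900508581) = 1/900508469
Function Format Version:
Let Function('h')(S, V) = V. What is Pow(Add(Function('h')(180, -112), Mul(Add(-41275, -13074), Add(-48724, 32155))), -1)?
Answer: Rational(1, 900508469) ≈ 1.1105e-9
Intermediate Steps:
Pow(Add(Function('h')(180, -112), Mul(Add(-41275, -13074), Add(-48724, 32155))), -1) = Pow(Add(-112, Mul(Add(-41275, -13074), Add(-48724, 32155))), -1) = Pow(Add(-112, Mul(-54349, -16569)), -1) = Pow(Add(-112, 900508581), -1) = Pow(900508469, -1) = Rational(1, 900508469)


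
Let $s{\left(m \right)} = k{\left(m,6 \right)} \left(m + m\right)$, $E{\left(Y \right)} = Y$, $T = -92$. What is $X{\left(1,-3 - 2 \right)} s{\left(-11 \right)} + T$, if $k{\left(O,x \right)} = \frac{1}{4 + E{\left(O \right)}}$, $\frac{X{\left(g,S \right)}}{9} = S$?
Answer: $- \frac{1634}{7} \approx -233.43$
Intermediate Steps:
$X{\left(g,S \right)} = 9 S$
$k{\left(O,x \right)} = \frac{1}{4 + O}$
$s{\left(m \right)} = \frac{2 m}{4 + m}$ ($s{\left(m \right)} = \frac{m + m}{4 + m} = \frac{2 m}{4 + m}$)
$X{\left(1,-3 - 2 \right)} s{\left(-11 \right)} + T = 9 \left(-3 - 2\right) 2 \left(-11\right) \frac{1}{4 - 11} - 92 = 9 \left(-5\right) 2 \left(-11\right) \frac{1}{-7} - 92 = - 45 \cdot 2 \left(-11\right) \left(- \frac{1}{7}\right) - 92 = \left(-45\right) \frac{22}{7} - 92 = - \frac{990}{7} - 92 = - \frac{1634}{7}$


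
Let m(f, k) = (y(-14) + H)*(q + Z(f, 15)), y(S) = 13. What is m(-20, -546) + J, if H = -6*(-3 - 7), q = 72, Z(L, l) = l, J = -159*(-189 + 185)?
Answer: 6987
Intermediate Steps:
J = 636 (J = -159*(-4) = 636)
H = 60 (H = -6*(-10) = 60)
m(f, k) = 6351 (m(f, k) = (13 + 60)*(72 + 15) = 73*87 = 6351)
m(-20, -546) + J = 6351 + 636 = 6987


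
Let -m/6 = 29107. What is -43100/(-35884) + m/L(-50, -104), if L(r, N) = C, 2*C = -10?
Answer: 1566767257/44855 ≈ 34930.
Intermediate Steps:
m = -174642 (m = -6*29107 = -174642)
C = -5 (C = (1/2)*(-10) = -5)
L(r, N) = -5
-43100/(-35884) + m/L(-50, -104) = -43100/(-35884) - 174642/(-5) = -43100*(-1/35884) - 174642*(-1/5) = 10775/8971 + 174642/5 = 1566767257/44855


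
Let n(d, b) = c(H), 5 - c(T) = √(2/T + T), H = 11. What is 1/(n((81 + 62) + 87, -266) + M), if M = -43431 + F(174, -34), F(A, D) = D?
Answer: -11660/506743597 + √1353/20776487477 ≈ -2.3008e-5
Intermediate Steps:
c(T) = 5 - √(T + 2/T) (c(T) = 5 - √(2/T + T) = 5 - √(T + 2/T))
n(d, b) = 5 - √1353/11 (n(d, b) = 5 - √(11 + 2/11) = 5 - √(123/11) = 5 - √1353/11)
M = -43465 (M = -43431 - 34 = -43465)
1/(n((81 + 62) + 87, -266) + M) = 1/((5 - √1353/11) - 43465) = 1/(-43460 - √1353/11)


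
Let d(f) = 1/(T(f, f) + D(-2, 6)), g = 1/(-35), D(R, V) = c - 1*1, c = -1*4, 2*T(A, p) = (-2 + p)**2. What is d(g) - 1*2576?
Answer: -18572834/7209 ≈ -2576.3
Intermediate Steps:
T(A, p) = (-2 + p)**2/2
c = -4
D(R, V) = -5 (D(R, V) = -4 - 1*1 = -4 - 1 = -5)
g = -1/35 ≈ -0.028571
d(f) = 1/(-5 + (-2 + f)**2/2) (d(f) = 1/((-2 + f)**2/2 - 5) = 1/(-5 + (-2 + f)**2/2))
d(g) - 1*2576 = 2/(-10 + (-2 - 1/35)**2) - 1*2576 = 2/(-10 + (-71/35)**2) - 2576 = 2/(-10 + 5041/1225) - 2576 = 2/(-7209/1225) - 2576 = 2*(-1225/7209) - 2576 = -2450/7209 - 2576 = -18572834/7209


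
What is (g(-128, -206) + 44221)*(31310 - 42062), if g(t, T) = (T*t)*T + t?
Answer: 57928711680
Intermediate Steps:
g(t, T) = t + t*T² (g(t, T) = t*T² + t = t + t*T²)
(g(-128, -206) + 44221)*(31310 - 42062) = (-128*(1 + (-206)²) + 44221)*(31310 - 42062) = (-128*(1 + 42436) + 44221)*(-10752) = (-128*42437 + 44221)*(-10752) = (-5431936 + 44221)*(-10752) = -5387715*(-10752) = 57928711680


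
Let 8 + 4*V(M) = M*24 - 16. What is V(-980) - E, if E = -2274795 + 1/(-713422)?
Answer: 1618689596599/713422 ≈ 2.2689e+6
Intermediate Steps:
E = -1622888798491/713422 (E = -2274795 - 1/713422 = -1622888798491/713422 ≈ -2.2748e+6)
V(M) = -6 + 6*M (V(M) = -2 + (M*24 - 16)/4 = -2 + (24*M - 16)/4 = -2 + (-16 + 24*M)/4 = -2 + (-4 + 6*M) = -6 + 6*M)
V(-980) - E = (-6 + 6*(-980)) - 1*(-1622888798491/713422) = (-6 - 5880) + 1622888798491/713422 = -5886 + 1622888798491/713422 = 1618689596599/713422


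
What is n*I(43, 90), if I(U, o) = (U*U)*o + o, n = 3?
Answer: 499500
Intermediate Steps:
I(U, o) = o + o*U² (I(U, o) = U²*o + o = o*U² + o = o + o*U²)
n*I(43, 90) = 3*(90*(1 + 43²)) = 3*(90*(1 + 1849)) = 3*(90*1850) = 3*166500 = 499500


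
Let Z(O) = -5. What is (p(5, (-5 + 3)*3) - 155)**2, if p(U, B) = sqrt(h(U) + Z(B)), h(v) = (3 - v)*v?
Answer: (155 - I*sqrt(15))**2 ≈ 24010.0 - 1200.6*I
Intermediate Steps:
h(v) = v*(3 - v)
p(U, B) = sqrt(-5 + U*(3 - U)) (p(U, B) = sqrt(U*(3 - U) - 5) = sqrt(-5 + U*(3 - U)))
(p(5, (-5 + 3)*3) - 155)**2 = (sqrt(-5 - 1*5*(-3 + 5)) - 155)**2 = (sqrt(-5 - 1*5*2) - 155)**2 = (sqrt(-5 - 10) - 155)**2 = (sqrt(-15) - 155)**2 = (I*sqrt(15) - 155)**2 = (-155 + I*sqrt(15))**2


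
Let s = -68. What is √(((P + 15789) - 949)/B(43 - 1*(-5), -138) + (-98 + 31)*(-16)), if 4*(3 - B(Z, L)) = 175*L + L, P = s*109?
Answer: 2*√543319/45 ≈ 32.760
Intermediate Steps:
P = -7412 (P = -68*109 = -7412)
B(Z, L) = 3 - 44*L (B(Z, L) = 3 - (175*L + L)/4 = 3 - 44*L)
√(((P + 15789) - 949)/B(43 - 1*(-5), -138) + (-98 + 31)*(-16)) = √(((-7412 + 15789) - 949)/(3 - 44*(-138)) + (-98 + 31)*(-16)) = √((8377 - 949)/(3 + 6072) - 67*(-16)) = √(7428/6075 + 1072) = √(7428*(1/6075) + 1072) = √(2476/2025 + 1072) = √(2173276/2025) = 2*√543319/45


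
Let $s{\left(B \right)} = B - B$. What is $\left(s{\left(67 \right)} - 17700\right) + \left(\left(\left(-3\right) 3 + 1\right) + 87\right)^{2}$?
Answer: $-11459$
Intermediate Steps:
$s{\left(B \right)} = 0$
$\left(s{\left(67 \right)} - 17700\right) + \left(\left(\left(-3\right) 3 + 1\right) + 87\right)^{2} = \left(0 - 17700\right) + \left(\left(\left(-3\right) 3 + 1\right) + 87\right)^{2} = -17700 + \left(\left(-9 + 1\right) + 87\right)^{2} = -17700 + \left(-8 + 87\right)^{2} = -17700 + 79^{2} = -17700 + 6241 = -11459$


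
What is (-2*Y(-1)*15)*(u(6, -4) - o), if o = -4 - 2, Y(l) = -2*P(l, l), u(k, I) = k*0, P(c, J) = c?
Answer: -360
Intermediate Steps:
u(k, I) = 0
Y(l) = -2*l
o = -6
(-2*Y(-1)*15)*(u(6, -4) - o) = (-(-4)*(-1)*15)*(0 - 1*(-6)) = (-2*2*15)*(0 + 6) = -4*15*6 = -60*6 = -360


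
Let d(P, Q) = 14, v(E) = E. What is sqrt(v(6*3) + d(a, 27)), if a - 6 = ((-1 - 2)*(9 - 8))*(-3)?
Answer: 4*sqrt(2) ≈ 5.6569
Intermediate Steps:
a = 15 (a = 6 + ((-1 - 2)*(9 - 8))*(-3) = 6 - 3*1*(-3) = 6 - 3*(-3) = 6 + 9 = 15)
sqrt(v(6*3) + d(a, 27)) = sqrt(6*3 + 14) = sqrt(18 + 14) = sqrt(32) = 4*sqrt(2)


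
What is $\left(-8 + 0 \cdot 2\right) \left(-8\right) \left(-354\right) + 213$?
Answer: $-22443$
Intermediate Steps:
$\left(-8 + 0 \cdot 2\right) \left(-8\right) \left(-354\right) + 213 = \left(-8 + 0\right) \left(-8\right) \left(-354\right) + 213 = \left(-8\right) \left(-8\right) \left(-354\right) + 213 = 64 \left(-354\right) + 213 = -22656 + 213 = -22443$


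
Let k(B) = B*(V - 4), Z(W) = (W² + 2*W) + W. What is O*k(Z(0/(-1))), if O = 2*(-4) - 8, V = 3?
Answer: 0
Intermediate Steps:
O = -16 (O = -8 - 8 = -16)
Z(W) = W² + 3*W
k(B) = -B (k(B) = B*(3 - 4) = B*(-1) = -B)
O*k(Z(0/(-1))) = -(-16)*(0/(-1))*(3 + 0/(-1)) = -(-16)*(0*(-1))*(3 + 0*(-1)) = -(-16)*0*(3 + 0) = -(-16)*0*3 = -(-16)*0 = -16*0 = 0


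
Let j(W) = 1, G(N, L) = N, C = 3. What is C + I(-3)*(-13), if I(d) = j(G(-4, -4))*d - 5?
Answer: 107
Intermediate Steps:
I(d) = -5 + d (I(d) = 1*d - 5 = d - 5 = -5 + d)
C + I(-3)*(-13) = 3 + (-5 - 3)*(-13) = 3 - 8*(-13) = 3 + 104 = 107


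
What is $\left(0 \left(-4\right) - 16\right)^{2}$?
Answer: $256$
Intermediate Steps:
$\left(0 \left(-4\right) - 16\right)^{2} = \left(0 - 16\right)^{2} = \left(-16\right)^{2} = 256$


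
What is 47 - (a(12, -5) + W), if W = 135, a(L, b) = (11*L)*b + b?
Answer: 577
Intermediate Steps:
a(L, b) = b + 11*L*b (a(L, b) = 11*L*b + b = b + 11*L*b)
47 - (a(12, -5) + W) = 47 - (-5*(1 + 11*12) + 135) = 47 - (-5*(1 + 132) + 135) = 47 - (-5*133 + 135) = 47 - (-665 + 135) = 47 - 1*(-530) = 47 + 530 = 577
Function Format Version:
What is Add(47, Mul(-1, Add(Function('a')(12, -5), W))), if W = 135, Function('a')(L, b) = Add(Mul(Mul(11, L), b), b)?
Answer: 577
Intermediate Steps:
Function('a')(L, b) = Add(b, Mul(11, L, b)) (Function('a')(L, b) = Add(Mul(11, L, b), b) = Add(b, Mul(11, L, b)))
Add(47, Mul(-1, Add(Function('a')(12, -5), W))) = Add(47, Mul(-1, Add(Mul(-5, Add(1, Mul(11, 12))), 135))) = Add(47, Mul(-1, Add(Mul(-5, Add(1, 132)), 135))) = Add(47, Mul(-1, Add(Mul(-5, 133), 135))) = Add(47, Mul(-1, Add(-665, 135))) = Add(47, Mul(-1, -530)) = Add(47, 530) = 577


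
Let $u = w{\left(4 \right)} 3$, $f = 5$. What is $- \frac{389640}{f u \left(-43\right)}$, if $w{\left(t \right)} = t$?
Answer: $\frac{6494}{43} \approx 151.02$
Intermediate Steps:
$u = 12$ ($u = 4 \cdot 3 = 12$)
$- \frac{389640}{f u \left(-43\right)} = - \frac{389640}{5 \cdot 12 \left(-43\right)} = - \frac{389640}{60 \left(-43\right)} = - \frac{389640}{-2580} = \left(-389640\right) \left(- \frac{1}{2580}\right) = \frac{6494}{43}$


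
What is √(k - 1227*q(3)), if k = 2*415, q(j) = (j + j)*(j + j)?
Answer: I*√43342 ≈ 208.19*I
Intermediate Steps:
q(j) = 4*j² (q(j) = (2*j)*(2*j) = 4*j²)
k = 830
√(k - 1227*q(3)) = √(830 - 4908*3²) = √(830 - 4908*9) = √(830 - 1227*36) = √(830 - 44172) = √(-43342) = I*√43342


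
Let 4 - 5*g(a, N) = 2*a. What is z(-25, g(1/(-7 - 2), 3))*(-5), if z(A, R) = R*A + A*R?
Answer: 1900/9 ≈ 211.11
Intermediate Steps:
g(a, N) = ⅘ - 2*a/5
z(A, R) = 2*A*R (z(A, R) = A*R + A*R = 2*A*R)
z(-25, g(1/(-7 - 2), 3))*(-5) = (2*(-25)*(⅘ - 2/(5*(-7 - 2))))*(-5) = (2*(-25)*(⅘ - ⅖/(-9)))*(-5) = (2*(-25)*(⅘ - ⅖*(-⅑)))*(-5) = (2*(-25)*(⅘ + 2/45))*(-5) = (2*(-25)*(38/45))*(-5) = -380/9*(-5) = 1900/9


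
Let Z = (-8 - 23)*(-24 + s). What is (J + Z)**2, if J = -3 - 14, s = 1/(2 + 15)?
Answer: 151979584/289 ≈ 5.2588e+5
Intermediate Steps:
s = 1/17 ≈ 0.058824
J = -17
Z = 12617/17 (Z = (-8 - 23)*(-24 + 1/17) = -31*(-407/17) = 12617/17 ≈ 742.18)
(J + Z)**2 = (-17 + 12617/17)**2 = (12328/17)**2 = 151979584/289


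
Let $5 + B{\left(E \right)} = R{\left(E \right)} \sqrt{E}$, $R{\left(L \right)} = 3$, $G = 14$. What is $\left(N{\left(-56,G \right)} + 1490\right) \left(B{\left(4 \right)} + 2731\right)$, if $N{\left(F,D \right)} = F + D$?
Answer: $3955936$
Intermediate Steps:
$B{\left(E \right)} = -5 + 3 \sqrt{E}$
$N{\left(F,D \right)} = D + F$
$\left(N{\left(-56,G \right)} + 1490\right) \left(B{\left(4 \right)} + 2731\right) = \left(\left(14 - 56\right) + 1490\right) \left(\left(-5 + 3 \sqrt{4}\right) + 2731\right) = \left(-42 + 1490\right) \left(\left(-5 + 3 \cdot 2\right) + 2731\right) = 1448 \left(\left(-5 + 6\right) + 2731\right) = 1448 \left(1 + 2731\right) = 1448 \cdot 2732 = 3955936$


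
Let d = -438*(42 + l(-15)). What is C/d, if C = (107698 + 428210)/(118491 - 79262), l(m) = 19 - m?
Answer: -44659/108821246 ≈ -0.00041039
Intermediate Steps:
d = -33288 (d = -438*(42 + (19 - 1*(-15))) = -438*(42 + (19 + 15)) = -438*(42 + 34) = -438*76 = -33288)
C = 535908/39229 ≈ 13.661
C/d = (535908/39229)/(-33288) = (535908/39229)*(-1/33288) = -44659/108821246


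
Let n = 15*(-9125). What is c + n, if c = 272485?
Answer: 135610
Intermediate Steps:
n = -136875
c + n = 272485 - 136875 = 135610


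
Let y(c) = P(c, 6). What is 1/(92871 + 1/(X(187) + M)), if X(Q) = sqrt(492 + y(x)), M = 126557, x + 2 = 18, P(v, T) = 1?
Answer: 1487484508520033/138144173802517459891 + sqrt(493)/138144173802517459891 ≈ 1.0768e-5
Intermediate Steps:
x = 16 (x = -2 + 18 = 16)
y(c) = 1
X(Q) = sqrt(493) (X(Q) = sqrt(492 + 1) = sqrt(493))
1/(92871 + 1/(X(187) + M)) = 1/(92871 + 1/(sqrt(493) + 126557)) = 1/(92871 + 1/(126557 + sqrt(493)))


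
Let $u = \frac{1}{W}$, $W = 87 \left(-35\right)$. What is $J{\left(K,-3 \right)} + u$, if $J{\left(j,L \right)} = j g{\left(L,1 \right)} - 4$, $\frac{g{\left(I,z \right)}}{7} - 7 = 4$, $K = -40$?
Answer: $- \frac{9390781}{3045} \approx -3084.0$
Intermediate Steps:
$g{\left(I,z \right)} = 77$ ($g{\left(I,z \right)} = 49 + 7 \cdot 4 = 49 + 28 = 77$)
$W = -3045$
$J{\left(j,L \right)} = -4 + 77 j$ ($J{\left(j,L \right)} = j 77 - 4 = 77 j - 4 = -4 + 77 j$)
$u = - \frac{1}{3045}$ ($u = \frac{1}{-3045} = - \frac{1}{3045} \approx -0.00032841$)
$J{\left(K,-3 \right)} + u = \left(-4 + 77 \left(-40\right)\right) - \frac{1}{3045} = \left(-4 - 3080\right) - \frac{1}{3045} = -3084 - \frac{1}{3045} = - \frac{9390781}{3045}$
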